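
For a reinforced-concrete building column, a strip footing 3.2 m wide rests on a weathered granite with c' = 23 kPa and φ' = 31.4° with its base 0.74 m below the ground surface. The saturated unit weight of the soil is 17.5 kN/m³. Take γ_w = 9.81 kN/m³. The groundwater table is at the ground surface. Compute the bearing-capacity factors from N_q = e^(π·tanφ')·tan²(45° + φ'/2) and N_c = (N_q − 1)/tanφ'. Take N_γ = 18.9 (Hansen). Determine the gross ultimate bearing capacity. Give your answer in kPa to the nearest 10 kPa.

q_ult ≈ 1130 kPa

tan31.4° = 0.6104, so N_q = e^(π×0.6104)·tan²(60.7°) = 6.805 × 3.175 = 21.61.
N_c = (21.61 − 1)/tan31.4° = 33.76.
Water table at ground surface, so effective unit weight γ' = 17.5 − 9.81 = 7.69 kN/m³ is used throughout; overburden q = 7.69 × 0.74 = 5.6906 kPa; the same γ' applies in the ½γBN_γ term.
Cohesion term c·N_c = 23 × 33.762 = 776.53 kPa; surcharge term q·N_q = 5.6906 × 21.608 = 122.97 kPa; self-weight term 0.5·γ·B·N_γ = 0.5 × 7.69 × 3.2 × 18.9 = 232.55 kPa.
q_ult = 776.53 + 122.97 + 232.55 = 1132 kPa.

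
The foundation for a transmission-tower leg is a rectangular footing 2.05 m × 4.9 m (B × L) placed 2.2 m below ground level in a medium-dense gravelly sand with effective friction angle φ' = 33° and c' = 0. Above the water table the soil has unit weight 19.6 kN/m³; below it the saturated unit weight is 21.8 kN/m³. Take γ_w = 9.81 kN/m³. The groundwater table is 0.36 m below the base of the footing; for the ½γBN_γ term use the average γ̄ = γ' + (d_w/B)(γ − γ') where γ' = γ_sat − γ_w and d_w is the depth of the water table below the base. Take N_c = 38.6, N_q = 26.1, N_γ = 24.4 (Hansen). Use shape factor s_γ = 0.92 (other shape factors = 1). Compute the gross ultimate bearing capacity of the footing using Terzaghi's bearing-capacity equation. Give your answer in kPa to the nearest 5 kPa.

Effective surcharge at the founding depth q = γ·D_f = 19.6 × 2.2 = 43.12 kPa.
With d_w = 0.36 m < B, γ̄ = 11.99 + (0.36/2.05) × (19.6 − 11.99) = 13.326 kN/m³.
q_ult = q·N_q + 0.5·γ·B·N_γ·s_γ
     = 43.12 × 26.1 + 0.5 × 13.326 × 2.05 × 24.4 × 0.92
     = 1125.4 + 306.63 = 1432.1 kPa.

q_ult ≈ 1430 kPa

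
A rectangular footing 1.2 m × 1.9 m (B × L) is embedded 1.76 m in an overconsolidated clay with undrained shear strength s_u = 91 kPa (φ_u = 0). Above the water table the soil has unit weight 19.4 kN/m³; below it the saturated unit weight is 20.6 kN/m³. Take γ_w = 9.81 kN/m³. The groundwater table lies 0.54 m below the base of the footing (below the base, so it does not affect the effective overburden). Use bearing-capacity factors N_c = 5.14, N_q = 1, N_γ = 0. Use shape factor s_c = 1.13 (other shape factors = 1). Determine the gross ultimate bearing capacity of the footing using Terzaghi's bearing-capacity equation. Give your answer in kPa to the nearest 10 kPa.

q_ult ≈ 560 kPa

Effective surcharge at the founding depth q = γ·D_f = 19.4 × 1.76 = 34.144 kPa.
q_ult = c·N_c·s_c + q·N_q
     = 91 × 5.14 × 1.13 + 34.144 × 1
     = 528.55 + 34.144 = 562.69 kPa.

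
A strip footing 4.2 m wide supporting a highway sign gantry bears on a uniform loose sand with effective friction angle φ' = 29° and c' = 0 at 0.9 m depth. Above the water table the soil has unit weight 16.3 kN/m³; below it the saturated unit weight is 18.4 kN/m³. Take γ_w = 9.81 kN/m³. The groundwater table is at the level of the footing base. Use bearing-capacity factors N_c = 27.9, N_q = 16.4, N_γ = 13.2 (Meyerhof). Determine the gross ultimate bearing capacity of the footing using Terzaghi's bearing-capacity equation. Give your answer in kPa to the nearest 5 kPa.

q_ult ≈ 480 kPa

Overburden at base level: q = 16.3 × 0.9 = 14.67 kPa.
Below the base the soil is submerged, so the ½γBN_γ term uses γ' = 18.4 − 9.81 = 8.59 kN/m³.
Surcharge term q·N_q = 14.67 × 16.4 = 240.59 kPa; self-weight term 0.5·γ·B·N_γ = 0.5 × 8.59 × 4.2 × 13.2 = 238.11 kPa.
q_ult = 240.59 + 238.11 = 478.7 kPa.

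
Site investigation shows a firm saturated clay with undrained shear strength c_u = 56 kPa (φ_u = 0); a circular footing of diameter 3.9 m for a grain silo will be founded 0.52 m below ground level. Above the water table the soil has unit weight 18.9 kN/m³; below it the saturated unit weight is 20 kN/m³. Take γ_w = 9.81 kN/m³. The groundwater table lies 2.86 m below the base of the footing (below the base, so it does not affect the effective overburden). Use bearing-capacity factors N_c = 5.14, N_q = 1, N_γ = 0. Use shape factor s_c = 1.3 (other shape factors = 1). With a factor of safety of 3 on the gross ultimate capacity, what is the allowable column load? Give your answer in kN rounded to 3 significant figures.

Overburden at base level: q = 18.9 × 0.52 = 9.828 kPa.
Cohesion term c·N_c·s_c = 56 × 5.14 × 1.3 = 374.19 kPa; surcharge term q·N_q = 9.828 × 1 = 9.828 kPa.
q_ult = 374.19 + 9.828 = 384.02 kPa.
Gross allowable pressure q_all = 384.02 / 3 = 128.01 kPa.
Footing area = 11.9459 m², so allowable column load = 128.01 × 11.9459 = 1529.2 kN.

P_all ≈ 1530 kN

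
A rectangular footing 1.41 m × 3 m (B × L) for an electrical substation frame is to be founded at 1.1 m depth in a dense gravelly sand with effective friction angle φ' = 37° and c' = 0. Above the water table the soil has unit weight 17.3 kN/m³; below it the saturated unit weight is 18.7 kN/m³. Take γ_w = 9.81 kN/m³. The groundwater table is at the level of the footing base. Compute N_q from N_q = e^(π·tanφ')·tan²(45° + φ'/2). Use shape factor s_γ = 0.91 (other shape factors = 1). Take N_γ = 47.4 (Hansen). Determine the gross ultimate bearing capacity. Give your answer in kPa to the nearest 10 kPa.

tan37° = 0.7536, so N_q = e^(π×0.7536)·tan²(63.5°) = 10.669 × 4.023 = 42.92.
Overburden at base level: q = 17.3 × 1.1 = 19.03 kPa.
Below the base the soil is submerged, so the ½γBN_γ term uses γ' = 18.7 − 9.81 = 8.89 kN/m³.
Surcharge term q·N_q = 19.03 × 42.92 = 816.77 kPa; self-weight term 0.5·γ·B·N_γ·s_γ = 0.5 × 8.89 × 1.41 × 47.4 × 0.91 = 270.34 kPa.
q_ult = 816.77 + 270.34 = 1087.1 kPa.

q_ult ≈ 1090 kPa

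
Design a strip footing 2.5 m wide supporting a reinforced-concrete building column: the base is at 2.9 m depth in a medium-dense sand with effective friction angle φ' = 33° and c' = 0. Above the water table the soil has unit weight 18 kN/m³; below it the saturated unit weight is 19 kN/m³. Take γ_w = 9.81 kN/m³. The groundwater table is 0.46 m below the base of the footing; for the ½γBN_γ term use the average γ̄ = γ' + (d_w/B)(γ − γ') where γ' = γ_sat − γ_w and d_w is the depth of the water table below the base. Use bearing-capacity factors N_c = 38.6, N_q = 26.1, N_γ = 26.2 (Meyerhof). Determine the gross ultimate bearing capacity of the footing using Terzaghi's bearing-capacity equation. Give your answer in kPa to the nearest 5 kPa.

q_ult ≈ 1715 kPa

q = γ·D_f = 18 × 2.9 = 52.2 kPa.
γ' = 9.19 kN/m³; averaging over the depth B below the base, γ̄ = γ' + (d_w/B)(γ − γ') = 10.811 kN/m³.
q·N_q = 52.2 × 26.1 = 1362.4 kPa
0.5·γ·B·N_γ = 0.5 × 10.811 × 2.5 × 26.2 = 354.06 kPa
q_ult = 1362.4 + 354.06 = 1716.5 kPa.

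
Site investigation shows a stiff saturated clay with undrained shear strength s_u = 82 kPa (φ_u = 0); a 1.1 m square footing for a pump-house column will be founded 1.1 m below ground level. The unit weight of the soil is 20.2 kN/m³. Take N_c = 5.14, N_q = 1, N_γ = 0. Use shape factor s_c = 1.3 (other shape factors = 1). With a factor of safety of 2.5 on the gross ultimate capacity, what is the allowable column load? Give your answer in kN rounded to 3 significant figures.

Overburden at base level: q = 20.2 × 1.1 = 22.22 kPa.
Cohesion term c·N_c·s_c = 82 × 5.14 × 1.3 = 547.92 kPa; surcharge term q·N_q = 22.22 × 1 = 22.22 kPa.
q_ult = 547.92 + 22.22 = 570.14 kPa.
Gross allowable pressure q_all = 570.14 / 2.5 = 228.06 kPa.
Footing area = 1.21 m², so allowable column load = 228.06 × 1.21 = 275.95 kN.

P_all ≈ 276 kN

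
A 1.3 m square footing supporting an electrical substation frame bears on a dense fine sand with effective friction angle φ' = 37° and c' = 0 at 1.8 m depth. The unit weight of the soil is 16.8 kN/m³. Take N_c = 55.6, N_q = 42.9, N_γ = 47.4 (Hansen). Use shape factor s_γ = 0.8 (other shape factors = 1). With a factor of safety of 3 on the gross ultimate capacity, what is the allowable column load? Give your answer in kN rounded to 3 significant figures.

Overburden at base level: q = 16.8 × 1.8 = 30.24 kPa.
Surcharge term q·N_q = 30.24 × 42.9 = 1297.3 kPa; self-weight term 0.5·γ·B·N_γ·s_γ = 0.5 × 16.8 × 1.3 × 47.4 × 0.8 = 414.09 kPa.
q_ult = 1297.3 + 414.09 = 1711.4 kPa.
Gross allowable pressure q_all = 1711.4 / 3 = 570.46 kPa.
Footing area = 1.69 m², so allowable column load = 570.46 × 1.69 = 964.08 kN.

P_all ≈ 964 kN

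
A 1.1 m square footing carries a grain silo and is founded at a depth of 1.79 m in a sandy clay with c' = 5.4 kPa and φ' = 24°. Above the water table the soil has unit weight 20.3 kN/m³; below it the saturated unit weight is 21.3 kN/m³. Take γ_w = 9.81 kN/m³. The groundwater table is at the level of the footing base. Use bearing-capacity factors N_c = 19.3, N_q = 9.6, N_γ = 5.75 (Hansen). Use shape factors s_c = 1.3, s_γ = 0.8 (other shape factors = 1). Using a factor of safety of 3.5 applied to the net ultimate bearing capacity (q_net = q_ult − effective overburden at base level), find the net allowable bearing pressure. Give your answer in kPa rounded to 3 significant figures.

Effective surcharge at the founding depth q = γ·D_f = 20.3 × 1.79 = 36.337 kPa.
The water table coincides with the base, so in the self-weight term γ → γ' = 11.49 kN/m³.
q_ult = c·N_c·s_c + q·N_q + 0.5·γ·B·N_γ·s_γ
     = 5.4 × 19.3 × 1.3 + 36.337 × 9.6 + 0.5 × 11.49 × 1.1 × 5.75 × 0.8
     = 135.49 + 348.84 + 29.07 = 513.39 kPa.
Net ultimate: q_net = 513.39 − 36.337 = 477.05 kPa.
q_all(net) = 477.05 / 3.5 = 136.3 kPa.

q_all(net) ≈ 136 kPa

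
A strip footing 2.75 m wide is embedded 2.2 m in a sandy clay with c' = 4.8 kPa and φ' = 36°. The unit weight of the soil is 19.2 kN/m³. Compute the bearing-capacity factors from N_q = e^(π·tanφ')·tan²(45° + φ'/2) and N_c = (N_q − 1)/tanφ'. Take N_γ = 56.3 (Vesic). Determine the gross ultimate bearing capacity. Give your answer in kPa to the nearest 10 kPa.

q_ult ≈ 3320 kPa

tan36° = 0.7265, so N_q = e^(π×0.7265)·tan²(63°) = 9.801 × 3.852 = 37.75.
N_c = (37.75 − 1)/tan36° = 50.59.
Overburden at base level: q = 19.2 × 2.2 = 42.24 kPa.
Cohesion term c·N_c = 4.8 × 50.585 = 242.81 kPa; surcharge term q·N_q = 42.24 × 37.752 = 1594.7 kPa; self-weight term 0.5·γ·B·N_γ = 0.5 × 19.2 × 2.75 × 56.3 = 1486.3 kPa.
q_ult = 242.81 + 1594.7 + 1486.3 = 3323.8 kPa.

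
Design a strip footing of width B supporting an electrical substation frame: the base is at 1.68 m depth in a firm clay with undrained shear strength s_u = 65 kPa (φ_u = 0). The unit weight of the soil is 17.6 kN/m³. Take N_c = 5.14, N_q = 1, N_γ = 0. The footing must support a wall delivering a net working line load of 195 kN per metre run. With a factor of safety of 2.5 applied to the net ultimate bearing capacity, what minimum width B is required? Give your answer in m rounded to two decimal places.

Overburden at base level: q = 17.6 × 1.68 = 29.568 kPa.
Cohesion term c·N_c = 65 × 5.14 = 334.1 kPa; surcharge term q·N_q = 29.568 × 1 = 29.568 kPa.
q_ult = 334.1 + 29.568 = 363.67 kPa.
For φ = 0 the ½γBN_γ term vanishes, so q_ult is independent of B. q_net = 363.67 − 29.568 = 334.1 kPa; q_all(net) = 334.1/2.5 = 133.64 kPa.
Required width B = w / q_all(net) = 195 / 133.64 = 1.459 m.

B = 1.46 m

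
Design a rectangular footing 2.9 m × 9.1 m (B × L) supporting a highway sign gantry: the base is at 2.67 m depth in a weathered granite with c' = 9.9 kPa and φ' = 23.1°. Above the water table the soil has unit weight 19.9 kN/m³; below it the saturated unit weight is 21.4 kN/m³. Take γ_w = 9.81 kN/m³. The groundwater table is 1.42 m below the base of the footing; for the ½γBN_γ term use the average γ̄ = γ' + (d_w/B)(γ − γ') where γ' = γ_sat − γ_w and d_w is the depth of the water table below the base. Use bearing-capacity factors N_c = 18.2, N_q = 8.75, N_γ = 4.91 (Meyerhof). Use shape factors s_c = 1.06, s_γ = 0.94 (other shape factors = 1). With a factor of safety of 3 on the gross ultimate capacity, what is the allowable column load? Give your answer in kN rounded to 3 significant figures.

Effective surcharge at the founding depth q = γ·D_f = 19.9 × 2.67 = 53.133 kPa.
With d_w = 1.42 m < B, γ̄ = 11.59 + (1.42/2.9) × (19.9 − 11.59) = 15.659 kN/m³.
q_ult = c·N_c·s_c + q·N_q + 0.5·γ·B·N_γ·s_γ
     = 9.9 × 18.2 × 1.06 + 53.133 × 8.75 + 0.5 × 15.659 × 2.9 × 4.91 × 0.94
     = 190.99 + 464.91 + 104.8 = 760.7 kPa.
Gross allowable pressure q_all = 760.7 / 3 = 253.57 kPa.
Footing area = 26.39 m², so allowable column load = 253.57 × 26.39 = 6691.6 kN.

P_all ≈ 6690 kN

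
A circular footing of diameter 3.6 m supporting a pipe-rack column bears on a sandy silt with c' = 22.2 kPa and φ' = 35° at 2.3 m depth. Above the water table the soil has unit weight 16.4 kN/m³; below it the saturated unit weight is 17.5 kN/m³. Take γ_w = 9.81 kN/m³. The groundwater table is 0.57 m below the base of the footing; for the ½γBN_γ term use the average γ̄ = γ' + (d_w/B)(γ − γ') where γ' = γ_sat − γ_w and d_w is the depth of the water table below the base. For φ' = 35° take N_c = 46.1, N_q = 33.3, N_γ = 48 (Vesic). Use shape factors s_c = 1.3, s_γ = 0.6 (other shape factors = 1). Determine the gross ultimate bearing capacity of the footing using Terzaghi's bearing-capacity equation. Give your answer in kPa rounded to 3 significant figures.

q_ult ≈ 3060 kPa

q = γ·D_f = 16.4 × 2.3 = 37.72 kPa.
γ' = 7.69 kN/m³; averaging over the depth B below the base, γ̄ = γ' + (d_w/B)(γ − γ') = 9.0691 kN/m³.
c·N_c·s_c = 22.2 × 46.1 × 1.3 = 1330.4 kPa
q·N_q = 37.72 × 33.3 = 1256.1 kPa
0.5·γ·B·N_γ·s_γ = 0.5 × 9.0691 × 3.6 × 48 × 0.6 = 470.14 kPa
q_ult = 1330.4 + 1256.1 + 470.14 = 3056.7 kPa.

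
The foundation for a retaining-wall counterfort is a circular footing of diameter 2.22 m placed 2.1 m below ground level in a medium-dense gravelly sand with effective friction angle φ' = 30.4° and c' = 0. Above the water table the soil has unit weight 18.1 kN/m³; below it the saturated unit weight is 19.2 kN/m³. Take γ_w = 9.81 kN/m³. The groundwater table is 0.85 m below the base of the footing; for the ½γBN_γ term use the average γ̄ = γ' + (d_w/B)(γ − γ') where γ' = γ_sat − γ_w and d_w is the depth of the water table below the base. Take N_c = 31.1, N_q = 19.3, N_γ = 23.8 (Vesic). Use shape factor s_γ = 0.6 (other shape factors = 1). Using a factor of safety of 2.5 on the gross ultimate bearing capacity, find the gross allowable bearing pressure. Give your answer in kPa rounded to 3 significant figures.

q_all ≈ 374 kPa

Overburden at base level: q = 18.1 × 2.1 = 38.01 kPa.
The water table is 0.85 m below the base (< B = 2.22 m), so the ½γBN_γ term uses γ̄ = γ' + (d_w/B)(γ − γ') = 9.39 + (0.85/2.22)(18.1 − 9.39) = 12.725 kN/m³.
Surcharge term q·N_q = 38.01 × 19.3 = 733.59 kPa; self-weight term 0.5·γ·B·N_γ·s_γ = 0.5 × 12.725 × 2.22 × 23.8 × 0.6 = 201.7 kPa.
q_ult = 733.59 + 201.7 = 935.29 kPa.
q_all = 935.29 / 2.5 = 374.12 kPa.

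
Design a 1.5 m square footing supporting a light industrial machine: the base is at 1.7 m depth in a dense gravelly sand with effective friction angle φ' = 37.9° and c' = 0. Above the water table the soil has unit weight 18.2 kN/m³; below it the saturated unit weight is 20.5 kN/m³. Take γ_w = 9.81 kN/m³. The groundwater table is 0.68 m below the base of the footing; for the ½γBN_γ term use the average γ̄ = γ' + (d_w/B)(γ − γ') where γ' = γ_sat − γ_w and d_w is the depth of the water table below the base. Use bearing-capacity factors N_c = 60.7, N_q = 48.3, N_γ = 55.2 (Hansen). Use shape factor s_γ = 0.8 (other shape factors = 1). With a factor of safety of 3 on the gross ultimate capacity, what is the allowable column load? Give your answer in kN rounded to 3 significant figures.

P_all ≈ 1470 kN

q = γ·D_f = 18.2 × 1.7 = 30.94 kPa.
γ' = 10.69 kN/m³; averaging over the depth B below the base, γ̄ = γ' + (d_w/B)(γ − γ') = 14.095 kN/m³.
q·N_q = 30.94 × 48.3 = 1494.4 kPa
0.5·γ·B·N_γ·s_γ = 0.5 × 14.095 × 1.5 × 55.2 × 0.8 = 466.81 kPa
q_ult = 1494.4 + 466.81 = 1961.2 kPa.
Gross allowable pressure q_all = 1961.2 / 3 = 653.74 kPa.
Footing area = 2.25 m², so allowable column load = 653.74 × 2.25 = 1470.9 kN.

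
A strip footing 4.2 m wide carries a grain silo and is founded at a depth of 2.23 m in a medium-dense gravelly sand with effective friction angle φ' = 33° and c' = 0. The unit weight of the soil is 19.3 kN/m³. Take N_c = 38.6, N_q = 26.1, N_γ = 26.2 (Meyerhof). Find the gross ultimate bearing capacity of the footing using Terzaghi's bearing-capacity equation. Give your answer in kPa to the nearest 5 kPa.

q_ult ≈ 2185 kPa

q = γ·D_f = 19.3 × 2.23 = 43.039 kPa.
q·N_q = 43.039 × 26.1 = 1123.3 kPa
0.5·γ·B·N_γ = 0.5 × 19.3 × 4.2 × 26.2 = 1061.9 kPa
q_ult = 1123.3 + 1061.9 = 2185.2 kPa.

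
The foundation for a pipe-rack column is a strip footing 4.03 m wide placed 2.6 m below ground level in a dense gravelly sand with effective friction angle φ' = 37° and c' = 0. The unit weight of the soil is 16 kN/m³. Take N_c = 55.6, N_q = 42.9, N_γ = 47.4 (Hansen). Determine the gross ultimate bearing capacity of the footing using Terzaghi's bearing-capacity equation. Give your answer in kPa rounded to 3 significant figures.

q_ult ≈ 3310 kPa

Overburden at base level: q = 16 × 2.6 = 41.6 kPa.
Surcharge term q·N_q = 41.6 × 42.9 = 1784.6 kPa; self-weight term 0.5·γ·B·N_γ = 0.5 × 16 × 4.03 × 47.4 = 1528.2 kPa.
q_ult = 1784.6 + 1528.2 = 3312.8 kPa.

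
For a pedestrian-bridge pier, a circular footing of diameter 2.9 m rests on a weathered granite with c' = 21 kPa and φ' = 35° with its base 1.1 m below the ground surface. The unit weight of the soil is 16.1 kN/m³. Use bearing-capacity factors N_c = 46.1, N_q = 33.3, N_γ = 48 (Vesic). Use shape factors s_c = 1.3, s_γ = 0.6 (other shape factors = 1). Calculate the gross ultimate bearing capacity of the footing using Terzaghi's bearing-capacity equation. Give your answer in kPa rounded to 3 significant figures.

q_ult ≈ 2520 kPa

q = γ·D_f = 16.1 × 1.1 = 17.71 kPa.
c·N_c·s_c = 21 × 46.1 × 1.3 = 1258.5 kPa
q·N_q = 17.71 × 33.3 = 589.74 kPa
0.5·γ·B·N_γ·s_γ = 0.5 × 16.1 × 2.9 × 48 × 0.6 = 672.34 kPa
q_ult = 1258.5 + 589.74 + 672.34 = 2520.6 kPa.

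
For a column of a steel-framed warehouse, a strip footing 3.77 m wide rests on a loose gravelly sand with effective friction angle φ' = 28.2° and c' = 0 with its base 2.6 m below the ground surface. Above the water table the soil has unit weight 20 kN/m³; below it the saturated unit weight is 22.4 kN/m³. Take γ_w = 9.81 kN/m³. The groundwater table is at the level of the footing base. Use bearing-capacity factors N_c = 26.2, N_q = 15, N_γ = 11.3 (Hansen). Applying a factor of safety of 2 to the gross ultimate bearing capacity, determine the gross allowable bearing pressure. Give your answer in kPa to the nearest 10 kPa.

q_all ≈ 520 kPa

q = γ·D_f = 20 × 2.6 = 52 kPa.
For the ½γBN_γ term take γ' = 22.4 − 9.81 = 12.59 kN/m³ (soil below base is submerged).
q·N_q = 52 × 15 = 780 kPa
0.5·γ·B·N_γ = 0.5 × 12.59 × 3.77 × 11.3 = 268.17 kPa
q_ult = 780 + 268.17 = 1048.2 kPa.
q_all = q_ult / FS = 1048.2 / 2 = 524.09 kPa.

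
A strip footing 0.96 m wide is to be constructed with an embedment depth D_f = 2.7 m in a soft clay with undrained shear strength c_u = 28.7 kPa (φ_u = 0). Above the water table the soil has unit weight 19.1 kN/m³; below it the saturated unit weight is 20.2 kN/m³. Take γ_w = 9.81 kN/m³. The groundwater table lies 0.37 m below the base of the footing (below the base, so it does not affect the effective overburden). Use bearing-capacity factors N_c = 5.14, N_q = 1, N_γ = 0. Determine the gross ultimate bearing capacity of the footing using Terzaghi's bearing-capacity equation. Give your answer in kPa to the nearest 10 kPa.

q_ult ≈ 200 kPa

Effective surcharge at the founding depth q = γ·D_f = 19.1 × 2.7 = 51.57 kPa.
q_ult = c·N_c + q·N_q
     = 28.7 × 5.14 + 51.57 × 1
     = 147.52 + 51.57 = 199.09 kPa.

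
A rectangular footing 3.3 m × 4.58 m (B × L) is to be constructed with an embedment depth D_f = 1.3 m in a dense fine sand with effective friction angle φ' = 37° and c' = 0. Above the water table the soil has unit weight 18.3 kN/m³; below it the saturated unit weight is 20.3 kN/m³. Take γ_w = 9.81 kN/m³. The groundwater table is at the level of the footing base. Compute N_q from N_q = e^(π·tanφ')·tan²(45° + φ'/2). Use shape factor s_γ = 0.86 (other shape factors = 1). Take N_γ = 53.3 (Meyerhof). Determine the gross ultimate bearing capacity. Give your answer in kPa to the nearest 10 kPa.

tan37° = 0.7536, so N_q = e^(π×0.7536)·tan²(63.5°) = 10.669 × 4.023 = 42.92.
Effective surcharge at the founding depth q = γ·D_f = 18.3 × 1.3 = 23.79 kPa.
The water table coincides with the base, so in the self-weight term γ → γ' = 10.49 kN/m³.
q_ult = q·N_q + 0.5·γ·B·N_γ·s_γ
     = 23.79 × 42.92 + 0.5 × 10.49 × 3.3 × 53.3 × 0.86
     = 1021.1 + 793.39 = 1814.5 kPa.

q_ult ≈ 1810 kPa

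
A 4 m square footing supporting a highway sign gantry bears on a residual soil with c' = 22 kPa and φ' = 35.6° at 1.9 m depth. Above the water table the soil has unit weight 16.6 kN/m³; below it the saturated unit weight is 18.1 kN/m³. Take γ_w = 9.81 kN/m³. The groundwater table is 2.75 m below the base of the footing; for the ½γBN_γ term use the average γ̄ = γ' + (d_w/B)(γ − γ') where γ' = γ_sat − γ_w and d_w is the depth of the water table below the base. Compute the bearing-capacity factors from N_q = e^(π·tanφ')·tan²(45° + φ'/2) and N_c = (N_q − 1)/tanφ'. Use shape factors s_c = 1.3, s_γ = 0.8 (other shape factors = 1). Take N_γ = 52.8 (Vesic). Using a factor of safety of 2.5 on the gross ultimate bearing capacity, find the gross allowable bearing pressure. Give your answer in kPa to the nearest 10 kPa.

N_q = e^(π·tan35.6°)·tan²(62.8°) = 35.89; N_c = (N_q − 1)/tanφ' = 48.74.
q = γ·D_f = 16.6 × 1.9 = 31.54 kPa.
γ' = 8.29 kN/m³; averaging over the depth B below the base, γ̄ = γ' + (d_w/B)(γ − γ') = 14.003 kN/m³.
c·N_c·s_c = 22 × 48.736 × 1.3 = 1393.8 kPa
q·N_q = 31.54 × 35.891 = 1132 kPa
0.5·γ·B·N_γ·s_γ = 0.5 × 14.003 × 4 × 52.8 × 0.8 = 1183 kPa
q_ult = 1393.8 + 1132 + 1183 = 3708.8 kPa.
q_all = 3708.8 / 2.5 = 1483.5 kPa.

q_all ≈ 1480 kPa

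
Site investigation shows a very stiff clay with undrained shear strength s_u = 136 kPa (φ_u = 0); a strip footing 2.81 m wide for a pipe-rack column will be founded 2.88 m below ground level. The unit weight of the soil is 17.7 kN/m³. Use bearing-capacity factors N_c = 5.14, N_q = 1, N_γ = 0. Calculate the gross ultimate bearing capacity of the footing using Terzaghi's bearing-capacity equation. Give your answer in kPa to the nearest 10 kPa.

q_ult ≈ 750 kPa

Overburden at base level: q = 17.7 × 2.88 = 50.976 kPa.
Cohesion term c·N_c = 136 × 5.14 = 699.04 kPa; surcharge term q·N_q = 50.976 × 1 = 50.976 kPa.
q_ult = 699.04 + 50.976 = 750.02 kPa.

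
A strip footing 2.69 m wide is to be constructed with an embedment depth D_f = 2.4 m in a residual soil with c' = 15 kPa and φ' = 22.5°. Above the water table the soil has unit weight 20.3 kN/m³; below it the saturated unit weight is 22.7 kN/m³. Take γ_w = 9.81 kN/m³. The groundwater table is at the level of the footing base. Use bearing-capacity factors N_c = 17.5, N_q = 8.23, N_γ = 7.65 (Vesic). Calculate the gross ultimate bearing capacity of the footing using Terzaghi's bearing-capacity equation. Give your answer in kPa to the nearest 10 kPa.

Overburden at base level: q = 20.3 × 2.4 = 48.72 kPa.
Below the base the soil is submerged, so the ½γBN_γ term uses γ' = 22.7 − 9.81 = 12.89 kN/m³.
Cohesion term c·N_c = 15 × 17.5 = 262.5 kPa; surcharge term q·N_q = 48.72 × 8.23 = 400.97 kPa; self-weight term 0.5·γ·B·N_γ = 0.5 × 12.89 × 2.69 × 7.65 = 132.63 kPa.
q_ult = 262.5 + 400.97 + 132.63 = 796.09 kPa.

q_ult ≈ 800 kPa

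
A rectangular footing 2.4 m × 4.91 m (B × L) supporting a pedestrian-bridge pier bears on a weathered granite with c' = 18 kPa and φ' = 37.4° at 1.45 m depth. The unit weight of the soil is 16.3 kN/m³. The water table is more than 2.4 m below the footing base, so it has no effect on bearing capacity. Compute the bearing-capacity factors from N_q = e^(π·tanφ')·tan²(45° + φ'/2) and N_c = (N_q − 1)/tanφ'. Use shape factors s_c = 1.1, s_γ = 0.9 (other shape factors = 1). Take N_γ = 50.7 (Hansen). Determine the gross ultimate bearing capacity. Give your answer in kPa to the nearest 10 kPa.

q_ult ≈ 3110 kPa

tan37.4° = 0.7646, so N_q = e^(π×0.7646)·tan²(63.7°) = 11.044 × 4.094 = 45.22.
N_c = (45.22 − 1)/tan37.4° = 57.83.
Overburden at base level: q = 16.3 × 1.45 = 23.635 kPa.
Cohesion term c·N_c·s_c = 18 × 57.831 × 1.1 = 1145.1 kPa; surcharge term q·N_q = 23.635 × 45.215 = 1068.7 kPa; self-weight term 0.5·γ·B·N_γ·s_γ = 0.5 × 16.3 × 2.4 × 50.7 × 0.9 = 892.52 kPa.
q_ult = 1145.1 + 1068.7 + 892.52 = 3106.2 kPa.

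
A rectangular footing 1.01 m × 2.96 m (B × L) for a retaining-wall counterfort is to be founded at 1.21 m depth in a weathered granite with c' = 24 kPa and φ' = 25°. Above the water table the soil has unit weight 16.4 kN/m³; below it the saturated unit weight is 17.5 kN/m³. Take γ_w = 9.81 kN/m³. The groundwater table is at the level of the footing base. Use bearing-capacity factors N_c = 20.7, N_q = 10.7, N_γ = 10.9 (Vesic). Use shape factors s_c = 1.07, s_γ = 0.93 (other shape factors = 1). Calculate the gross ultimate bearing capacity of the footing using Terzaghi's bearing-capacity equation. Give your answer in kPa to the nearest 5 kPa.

q_ult ≈ 785 kPa

Overburden at base level: q = 16.4 × 1.21 = 19.844 kPa.
Below the base the soil is submerged, so the ½γBN_γ term uses γ' = 17.5 − 9.81 = 7.69 kN/m³.
Cohesion term c·N_c·s_c = 24 × 20.7 × 1.07 = 531.58 kPa; surcharge term q·N_q = 19.844 × 10.7 = 212.33 kPa; self-weight term 0.5·γ·B·N_γ·s_γ = 0.5 × 7.69 × 1.01 × 10.9 × 0.93 = 39.367 kPa.
q_ult = 531.58 + 212.33 + 39.367 = 783.27 kPa.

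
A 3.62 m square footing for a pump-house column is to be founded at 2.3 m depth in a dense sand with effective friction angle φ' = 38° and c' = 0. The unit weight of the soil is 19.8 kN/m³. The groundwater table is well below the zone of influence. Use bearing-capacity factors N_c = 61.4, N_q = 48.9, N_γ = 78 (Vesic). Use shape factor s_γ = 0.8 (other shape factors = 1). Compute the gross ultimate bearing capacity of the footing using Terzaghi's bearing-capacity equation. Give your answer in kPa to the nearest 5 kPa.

q = γ·D_f = 19.8 × 2.3 = 45.54 kPa.
q·N_q = 45.54 × 48.9 = 2226.9 kPa
0.5·γ·B·N_γ·s_γ = 0.5 × 19.8 × 3.62 × 78 × 0.8 = 2236.3 kPa
q_ult = 2226.9 + 2236.3 = 4463.2 kPa.

q_ult ≈ 4465 kPa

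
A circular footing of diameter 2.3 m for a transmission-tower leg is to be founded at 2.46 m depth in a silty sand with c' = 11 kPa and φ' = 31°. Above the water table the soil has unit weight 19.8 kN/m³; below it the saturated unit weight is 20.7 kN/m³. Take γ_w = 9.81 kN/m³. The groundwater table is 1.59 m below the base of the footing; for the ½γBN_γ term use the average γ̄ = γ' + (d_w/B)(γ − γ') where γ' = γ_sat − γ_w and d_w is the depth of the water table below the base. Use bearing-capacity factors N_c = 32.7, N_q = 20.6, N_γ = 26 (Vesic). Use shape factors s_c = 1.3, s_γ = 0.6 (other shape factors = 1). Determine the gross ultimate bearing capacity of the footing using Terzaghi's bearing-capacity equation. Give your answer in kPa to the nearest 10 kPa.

q_ult ≈ 1780 kPa

q = γ·D_f = 19.8 × 2.46 = 48.708 kPa.
γ' = 10.89 kN/m³; averaging over the depth B below the base, γ̄ = γ' + (d_w/B)(γ − γ') = 17.05 kN/m³.
c·N_c·s_c = 11 × 32.7 × 1.3 = 467.61 kPa
q·N_q = 48.708 × 20.6 = 1003.4 kPa
0.5·γ·B·N_γ·s_γ = 0.5 × 17.05 × 2.3 × 26 × 0.6 = 305.87 kPa
q_ult = 467.61 + 1003.4 + 305.87 = 1776.9 kPa.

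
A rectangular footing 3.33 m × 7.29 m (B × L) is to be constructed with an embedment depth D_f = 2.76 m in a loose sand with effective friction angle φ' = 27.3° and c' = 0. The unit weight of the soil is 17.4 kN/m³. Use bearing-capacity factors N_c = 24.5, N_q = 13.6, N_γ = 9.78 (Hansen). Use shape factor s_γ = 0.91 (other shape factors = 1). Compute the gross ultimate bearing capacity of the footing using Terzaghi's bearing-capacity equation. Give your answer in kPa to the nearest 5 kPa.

q = γ·D_f = 17.4 × 2.76 = 48.024 kPa.
q·N_q = 48.024 × 13.6 = 653.13 kPa
0.5·γ·B·N_γ·s_γ = 0.5 × 17.4 × 3.33 × 9.78 × 0.91 = 257.84 kPa
q_ult = 653.13 + 257.84 = 910.96 kPa.

q_ult ≈ 910 kPa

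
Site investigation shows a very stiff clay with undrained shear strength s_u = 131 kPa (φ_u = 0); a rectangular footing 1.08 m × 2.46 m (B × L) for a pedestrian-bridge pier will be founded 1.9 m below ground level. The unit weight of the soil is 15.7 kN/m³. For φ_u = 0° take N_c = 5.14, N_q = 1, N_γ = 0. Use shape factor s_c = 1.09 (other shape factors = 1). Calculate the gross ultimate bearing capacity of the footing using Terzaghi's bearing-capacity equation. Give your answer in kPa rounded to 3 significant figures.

q_ult ≈ 764 kPa

q = γ·D_f = 15.7 × 1.9 = 29.83 kPa.
c·N_c·s_c = 131 × 5.14 × 1.09 = 733.94 kPa
q·N_q = 29.83 × 1 = 29.83 kPa
q_ult = 733.94 + 29.83 = 763.77 kPa.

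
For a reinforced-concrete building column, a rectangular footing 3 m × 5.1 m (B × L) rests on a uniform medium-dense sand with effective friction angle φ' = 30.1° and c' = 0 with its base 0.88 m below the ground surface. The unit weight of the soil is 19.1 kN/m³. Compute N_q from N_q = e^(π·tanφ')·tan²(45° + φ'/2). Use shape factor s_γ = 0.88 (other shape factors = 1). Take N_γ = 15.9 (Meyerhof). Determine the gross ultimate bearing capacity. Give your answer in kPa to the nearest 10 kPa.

tan30.1° = 0.5797, so N_q = e^(π×0.5797)·tan²(60.05°) = 6.179 × 3.012 = 18.61.
q = γ·D_f = 19.1 × 0.88 = 16.808 kPa.
q·N_q = 16.808 × 18.611 = 312.82 kPa
0.5·γ·B·N_γ·s_γ = 0.5 × 19.1 × 3 × 15.9 × 0.88 = 400.87 kPa
q_ult = 312.82 + 400.87 = 713.69 kPa.

q_ult ≈ 710 kPa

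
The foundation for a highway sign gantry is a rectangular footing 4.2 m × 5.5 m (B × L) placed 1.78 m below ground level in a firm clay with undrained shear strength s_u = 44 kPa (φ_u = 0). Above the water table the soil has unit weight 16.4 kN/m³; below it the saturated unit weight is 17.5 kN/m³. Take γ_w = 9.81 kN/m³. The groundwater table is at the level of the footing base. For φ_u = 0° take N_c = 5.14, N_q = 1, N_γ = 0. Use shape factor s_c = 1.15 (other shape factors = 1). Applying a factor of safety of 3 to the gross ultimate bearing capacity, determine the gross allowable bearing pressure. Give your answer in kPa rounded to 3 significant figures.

Effective surcharge at the founding depth q = γ·D_f = 16.4 × 1.78 = 29.192 kPa.
q_ult = c·N_c·s_c + q·N_q
     = 44 × 5.14 × 1.15 + 29.192 × 1
     = 260.08 + 29.192 = 289.28 kPa.
q_all = q_ult / FS = 289.28 / 3 = 96.425 kPa.

q_all ≈ 96.4 kPa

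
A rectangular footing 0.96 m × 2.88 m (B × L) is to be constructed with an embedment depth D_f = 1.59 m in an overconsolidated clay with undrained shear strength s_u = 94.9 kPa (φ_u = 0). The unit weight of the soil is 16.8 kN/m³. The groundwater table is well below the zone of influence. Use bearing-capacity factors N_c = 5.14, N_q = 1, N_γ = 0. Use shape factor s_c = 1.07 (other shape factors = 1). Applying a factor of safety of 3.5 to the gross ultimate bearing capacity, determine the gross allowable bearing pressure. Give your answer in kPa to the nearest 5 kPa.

Effective surcharge at the founding depth q = γ·D_f = 16.8 × 1.59 = 26.712 kPa.
q_ult = c·N_c·s_c + q·N_q
     = 94.9 × 5.14 × 1.07 + 26.712 × 1
     = 521.93 + 26.712 = 548.64 kPa.
q_all = q_ult / FS = 548.64 / 3.5 = 156.76 kPa.

q_all ≈ 155 kPa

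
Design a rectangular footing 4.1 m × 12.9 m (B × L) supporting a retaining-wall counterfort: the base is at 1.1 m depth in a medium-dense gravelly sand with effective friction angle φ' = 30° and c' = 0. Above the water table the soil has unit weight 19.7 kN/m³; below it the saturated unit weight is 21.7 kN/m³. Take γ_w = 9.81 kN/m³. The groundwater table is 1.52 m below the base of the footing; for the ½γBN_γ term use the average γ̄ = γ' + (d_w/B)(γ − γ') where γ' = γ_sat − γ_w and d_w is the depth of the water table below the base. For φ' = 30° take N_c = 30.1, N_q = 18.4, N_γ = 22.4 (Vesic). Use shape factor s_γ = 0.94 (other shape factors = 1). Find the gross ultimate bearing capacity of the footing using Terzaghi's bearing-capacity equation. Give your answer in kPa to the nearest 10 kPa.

q_ult ≈ 1040 kPa

Effective surcharge at the founding depth q = γ·D_f = 19.7 × 1.1 = 21.67 kPa.
With d_w = 1.52 m < B, γ̄ = 11.89 + (1.52/4.1) × (19.7 − 11.89) = 14.785 kN/m³.
q_ult = q·N_q + 0.5·γ·B·N_γ·s_γ
     = 21.67 × 18.4 + 0.5 × 14.785 × 4.1 × 22.4 × 0.94
     = 398.73 + 638.21 = 1036.9 kPa.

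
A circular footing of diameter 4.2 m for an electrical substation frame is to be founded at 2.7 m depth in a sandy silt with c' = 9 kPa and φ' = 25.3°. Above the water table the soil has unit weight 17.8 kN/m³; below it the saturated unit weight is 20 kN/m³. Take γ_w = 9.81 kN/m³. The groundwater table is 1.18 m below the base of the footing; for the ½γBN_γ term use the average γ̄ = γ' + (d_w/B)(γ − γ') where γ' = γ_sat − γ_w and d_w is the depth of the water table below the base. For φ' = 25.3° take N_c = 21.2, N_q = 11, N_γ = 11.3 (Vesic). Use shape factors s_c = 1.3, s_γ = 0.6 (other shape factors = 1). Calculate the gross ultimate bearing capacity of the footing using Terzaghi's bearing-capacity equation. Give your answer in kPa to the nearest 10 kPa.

q_ult ≈ 950 kPa

Effective surcharge at the founding depth q = γ·D_f = 17.8 × 2.7 = 48.06 kPa.
With d_w = 1.18 m < B, γ̄ = 10.19 + (1.18/4.2) × (17.8 − 10.19) = 12.328 kN/m³.
q_ult = c·N_c·s_c + q·N_q + 0.5·γ·B·N_γ·s_γ
     = 9 × 21.2 × 1.3 + 48.06 × 11 + 0.5 × 12.328 × 4.2 × 11.3 × 0.6
     = 248.04 + 528.66 + 175.53 = 952.23 kPa.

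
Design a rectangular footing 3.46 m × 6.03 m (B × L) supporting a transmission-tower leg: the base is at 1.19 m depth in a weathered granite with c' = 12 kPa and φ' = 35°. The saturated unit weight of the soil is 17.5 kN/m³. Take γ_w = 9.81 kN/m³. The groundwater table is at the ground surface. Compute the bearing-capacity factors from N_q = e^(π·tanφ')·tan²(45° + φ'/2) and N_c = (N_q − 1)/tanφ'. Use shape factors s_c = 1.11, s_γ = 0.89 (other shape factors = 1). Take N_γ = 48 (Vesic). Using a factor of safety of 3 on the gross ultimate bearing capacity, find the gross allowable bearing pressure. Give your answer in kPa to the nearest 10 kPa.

q_all ≈ 500 kPa

N_q = e^(π·tan35°)·tan²(62.5°) = 33.3; N_c = (N_q − 1)/tanφ' = 46.12.
Water table at ground surface, so effective unit weight γ' = 17.5 − 9.81 = 7.69 kN/m³ is used throughout; overburden q = 7.69 × 1.19 = 9.1511 kPa; the same γ' applies in the ½γBN_γ term.
Cohesion term c·N_c·s_c = 12 × 46.124 × 1.11 = 614.37 kPa; surcharge term q·N_q = 9.1511 × 33.296 = 304.7 kPa; self-weight term 0.5·γ·B·N_γ·s_γ = 0.5 × 7.69 × 3.46 × 48 × 0.89 = 568.33 kPa.
q_ult = 614.37 + 304.7 + 568.33 = 1487.4 kPa.
q_all = 1487.4 / 3 = 495.8 kPa.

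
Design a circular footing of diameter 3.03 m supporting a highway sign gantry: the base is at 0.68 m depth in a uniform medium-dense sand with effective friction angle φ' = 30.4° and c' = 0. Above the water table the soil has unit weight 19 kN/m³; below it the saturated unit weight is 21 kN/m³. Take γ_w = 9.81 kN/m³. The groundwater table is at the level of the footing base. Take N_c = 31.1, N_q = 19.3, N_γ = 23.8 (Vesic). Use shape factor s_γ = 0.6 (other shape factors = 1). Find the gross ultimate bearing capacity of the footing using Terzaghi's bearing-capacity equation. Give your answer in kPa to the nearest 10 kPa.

q_ult ≈ 490 kPa

q = γ·D_f = 19 × 0.68 = 12.92 kPa.
For the ½γBN_γ term take γ' = 21 − 9.81 = 11.19 kN/m³ (soil below base is submerged).
q·N_q = 12.92 × 19.3 = 249.36 kPa
0.5·γ·B·N_γ·s_γ = 0.5 × 11.19 × 3.03 × 23.8 × 0.6 = 242.09 kPa
q_ult = 249.36 + 242.09 = 491.44 kPa.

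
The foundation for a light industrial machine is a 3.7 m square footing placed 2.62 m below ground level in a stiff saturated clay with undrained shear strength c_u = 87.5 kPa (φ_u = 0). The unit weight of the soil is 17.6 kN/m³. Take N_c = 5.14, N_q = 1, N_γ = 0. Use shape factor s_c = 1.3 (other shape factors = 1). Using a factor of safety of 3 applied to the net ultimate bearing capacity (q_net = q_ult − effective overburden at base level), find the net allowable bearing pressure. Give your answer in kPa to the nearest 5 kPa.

Effective surcharge at the founding depth q = γ·D_f = 17.6 × 2.62 = 46.112 kPa.
q_ult = c·N_c·s_c + q·N_q
     = 87.5 × 5.14 × 1.3 + 46.112 × 1
     = 584.68 + 46.112 = 630.79 kPa.
Net ultimate: q_net = 630.79 − 46.112 = 584.68 kPa.
q_all(net) = 584.68 / 3 = 194.89 kPa.

q_all(net) ≈ 195 kPa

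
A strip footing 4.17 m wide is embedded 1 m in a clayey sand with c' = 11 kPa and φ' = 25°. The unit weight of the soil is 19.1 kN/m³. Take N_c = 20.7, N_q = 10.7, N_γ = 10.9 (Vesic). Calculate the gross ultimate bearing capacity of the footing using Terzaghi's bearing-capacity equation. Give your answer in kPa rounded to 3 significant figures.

q_ult ≈ 866 kPa

q = γ·D_f = 19.1 × 1 = 19.1 kPa.
c·N_c = 11 × 20.7 = 227.7 kPa
q·N_q = 19.1 × 10.7 = 204.37 kPa
0.5·γ·B·N_γ = 0.5 × 19.1 × 4.17 × 10.9 = 434.08 kPa
q_ult = 227.7 + 204.37 + 434.08 = 866.15 kPa.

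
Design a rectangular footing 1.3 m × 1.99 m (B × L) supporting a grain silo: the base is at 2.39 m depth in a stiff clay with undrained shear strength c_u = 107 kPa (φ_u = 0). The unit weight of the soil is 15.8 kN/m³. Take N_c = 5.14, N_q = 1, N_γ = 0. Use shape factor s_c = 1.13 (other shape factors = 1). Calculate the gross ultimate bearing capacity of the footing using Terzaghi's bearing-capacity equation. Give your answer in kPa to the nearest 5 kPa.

Effective surcharge at the founding depth q = γ·D_f = 15.8 × 2.39 = 37.762 kPa.
q_ult = c·N_c·s_c + q·N_q
     = 107 × 5.14 × 1.13 + 37.762 × 1
     = 621.48 + 37.762 = 659.24 kPa.

q_ult ≈ 660 kPa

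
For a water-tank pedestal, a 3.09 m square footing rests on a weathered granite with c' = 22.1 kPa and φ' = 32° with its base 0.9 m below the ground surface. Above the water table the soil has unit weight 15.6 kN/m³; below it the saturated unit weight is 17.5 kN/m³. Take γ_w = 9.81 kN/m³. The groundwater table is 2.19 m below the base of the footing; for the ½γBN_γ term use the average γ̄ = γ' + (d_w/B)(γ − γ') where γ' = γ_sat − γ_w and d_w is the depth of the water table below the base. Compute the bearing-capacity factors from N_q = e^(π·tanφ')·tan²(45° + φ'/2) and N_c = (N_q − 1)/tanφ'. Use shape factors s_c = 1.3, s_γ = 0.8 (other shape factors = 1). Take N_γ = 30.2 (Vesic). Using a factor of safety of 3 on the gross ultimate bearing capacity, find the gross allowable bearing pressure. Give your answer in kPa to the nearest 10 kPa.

N_q = e^(π·tan32°)·tan²(61°) = 23.18; N_c = (N_q − 1)/tanφ' = 35.49.
Overburden at base level: q = 15.6 × 0.9 = 14.04 kPa.
The water table is 2.19 m below the base (< B = 3.09 m), so the ½γBN_γ term uses γ̄ = γ' + (d_w/B)(γ − γ') = 7.69 + (2.19/3.09)(15.6 − 7.69) = 13.296 kN/m³.
Cohesion term c·N_c·s_c = 22.1 × 35.49 × 1.3 = 1019.6 kPa; surcharge term q·N_q = 14.04 × 23.177 = 325.4 kPa; self-weight term 0.5·γ·B·N_γ·s_γ = 0.5 × 13.296 × 3.09 × 30.2 × 0.8 = 496.31 kPa.
q_ult = 1019.6 + 325.4 + 496.31 = 1841.3 kPa.
q_all = 1841.3 / 3 = 613.78 kPa.

q_all ≈ 610 kPa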